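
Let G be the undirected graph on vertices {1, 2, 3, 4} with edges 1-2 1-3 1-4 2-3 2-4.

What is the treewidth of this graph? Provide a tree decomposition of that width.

Treewidth 2.
One optimal decomposition is:
Bags: B1 = {1, 2, 4}  B2 = {1, 2, 3}
Tree: B1–B2

The largest bag has 3 vertices, giving width 2; this decomposition certifies tw(G) ≤ 2. For the lower bound, the 3 vertices {1, 2, 3} are pairwise adjacent, and any tree decomposition puts a clique entirely inside one bag — forcing width ≥ 2. Combining the bounds, tw(G) = 2.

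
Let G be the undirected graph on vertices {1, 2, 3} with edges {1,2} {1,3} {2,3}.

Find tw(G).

2

A width-2 tree decomposition is:
Bags: B1 = {1, 2, 3}
Tree: (single bag)
A single bag containing all 3 vertices is trivially a valid decomposition of width 2. On the other hand G contains the 3-clique {1, 2, 3}. A clique must lie in a single bag of any decomposition, so no decomposition can have width below 2. The upper and lower bounds meet at 2, so that is the treewidth.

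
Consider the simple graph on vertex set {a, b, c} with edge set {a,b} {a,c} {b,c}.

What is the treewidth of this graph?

2

A width-2 tree decomposition is:
Bags: B1 = {a, b, c}
Tree: (single bag)
With just one bag of size 3, the width is 3 − 1 = 2, so tw(G) ≤ 2. On the other hand G contains the 3-clique {a, b, c}. A clique must lie in a single bag of any decomposition, so no decomposition can have width below 2. Combining the bounds, tw(G) = 2.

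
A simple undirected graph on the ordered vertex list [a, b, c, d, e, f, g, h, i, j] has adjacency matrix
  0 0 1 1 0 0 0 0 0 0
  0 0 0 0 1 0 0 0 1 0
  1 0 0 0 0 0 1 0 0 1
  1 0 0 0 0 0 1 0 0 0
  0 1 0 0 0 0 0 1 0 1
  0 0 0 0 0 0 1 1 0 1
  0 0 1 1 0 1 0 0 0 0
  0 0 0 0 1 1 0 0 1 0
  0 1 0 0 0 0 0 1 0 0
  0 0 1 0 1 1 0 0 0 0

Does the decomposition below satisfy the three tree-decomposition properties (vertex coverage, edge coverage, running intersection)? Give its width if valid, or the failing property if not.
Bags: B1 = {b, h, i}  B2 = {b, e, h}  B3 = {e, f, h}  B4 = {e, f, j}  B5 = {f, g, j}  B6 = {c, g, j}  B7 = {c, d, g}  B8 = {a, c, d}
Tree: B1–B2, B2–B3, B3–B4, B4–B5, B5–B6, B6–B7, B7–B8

Yes; width 2.

Every vertex of G appears in some bag (union = {a, b, c, d, e, f, g, h, i, j}); every edge is covered by a bag; and for each vertex v the set of bags containing v is connected in the bag tree. The decomposition is therefore valid. The largest bag has 3 vertices, so the width is 2.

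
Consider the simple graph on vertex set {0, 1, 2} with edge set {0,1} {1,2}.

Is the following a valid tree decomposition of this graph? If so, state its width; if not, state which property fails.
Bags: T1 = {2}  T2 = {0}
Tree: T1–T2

A tree decomposition must satisfy three properties: every vertex lies in some bag; for every edge, both endpoints lie together in some bag; and for every vertex, the bags containing it form a connected subtree. Here vertex 1 appears in no bag, so the decomposition is invalid.

No — vertex 1 appears in no bag.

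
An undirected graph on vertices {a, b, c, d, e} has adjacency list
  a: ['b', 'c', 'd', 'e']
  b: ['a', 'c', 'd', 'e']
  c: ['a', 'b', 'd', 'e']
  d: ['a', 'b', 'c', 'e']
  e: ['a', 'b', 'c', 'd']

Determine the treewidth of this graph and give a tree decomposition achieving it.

A single bag containing all 5 vertices is trivially a valid decomposition of width 4. Conversely, {a, b, c, d, e} is a clique of size 5, and the vertices of any clique must share a bag in every tree decomposition; so some bag has ≥ 5 vertices and tw(G) ≥ 4. Hence tw(G) = 4 exactly.

Treewidth 4.
One such decomposition:
Bags: B1 = {a, b, c, d, e}
Tree: (single bag)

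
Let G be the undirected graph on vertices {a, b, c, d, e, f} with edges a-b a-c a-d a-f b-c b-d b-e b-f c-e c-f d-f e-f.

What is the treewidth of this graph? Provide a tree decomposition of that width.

Every bag has size at most 4, so the width is 4 − 1 = 3 and tw(G) ≤ 3. Conversely, {a, b, d, f} is a clique of size 4, and the vertices of any clique must share a bag in every tree decomposition; so some bag has ≥ 4 vertices and tw(G) ≥ 3. Hence tw(G) = 3 exactly.

Treewidth 3.
Bags: B1 = {a, b, c, f}  B2 = {a, b, d, f}  B3 = {b, c, e, f}
Tree: B1–B2, B1–B3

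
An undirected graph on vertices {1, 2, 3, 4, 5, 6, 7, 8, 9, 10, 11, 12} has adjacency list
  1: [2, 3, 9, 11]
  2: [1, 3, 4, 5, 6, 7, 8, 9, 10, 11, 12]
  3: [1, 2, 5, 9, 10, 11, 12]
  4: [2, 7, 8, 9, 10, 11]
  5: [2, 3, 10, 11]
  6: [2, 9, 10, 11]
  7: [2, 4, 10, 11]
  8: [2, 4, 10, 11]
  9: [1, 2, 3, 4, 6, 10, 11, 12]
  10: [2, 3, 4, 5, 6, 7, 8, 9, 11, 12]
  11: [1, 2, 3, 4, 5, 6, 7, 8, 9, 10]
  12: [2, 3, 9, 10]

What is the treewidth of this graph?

4

A width-4 tree decomposition is:
Bags: B1 = {2, 3, 9, 10, 12}  B2 = {2, 3, 9, 10, 11}  B3 = {2, 4, 9, 10, 11}  B4 = {2, 6, 9, 10, 11}  B5 = {2, 4, 8, 10, 11}  B6 = {1, 2, 3, 9, 11}  B7 = {2, 3, 5, 10, 11}  B8 = {2, 4, 7, 10, 11}
Tree: B1–B2, B2–B3, B3–B4, B3–B5, B2–B6, B2–B7, B3–B8
The largest bag has 5 vertices, giving width 4; this decomposition certifies tw(G) ≤ 4. For the lower bound, the 5 vertices {1, 2, 3, 9, 11} are pairwise adjacent, and any tree decomposition puts a clique entirely inside one bag — forcing width ≥ 4. Therefore the treewidth is 4.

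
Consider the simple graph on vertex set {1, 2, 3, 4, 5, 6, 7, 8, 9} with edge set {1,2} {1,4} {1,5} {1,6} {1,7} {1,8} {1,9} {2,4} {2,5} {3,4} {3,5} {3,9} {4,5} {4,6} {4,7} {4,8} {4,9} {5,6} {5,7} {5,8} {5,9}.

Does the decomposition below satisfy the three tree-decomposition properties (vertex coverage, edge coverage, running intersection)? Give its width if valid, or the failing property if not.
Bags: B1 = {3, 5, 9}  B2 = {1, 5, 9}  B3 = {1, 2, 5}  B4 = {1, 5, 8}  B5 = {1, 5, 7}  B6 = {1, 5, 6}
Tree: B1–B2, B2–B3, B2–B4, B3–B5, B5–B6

A tree decomposition must satisfy three properties: every vertex lies in some bag; for every edge, both endpoints lie together in some bag; and for every vertex, the bags containing it form a connected subtree. Here vertex 4 appears in no bag, so the decomposition is invalid.

No — vertex 4 appears in no bag.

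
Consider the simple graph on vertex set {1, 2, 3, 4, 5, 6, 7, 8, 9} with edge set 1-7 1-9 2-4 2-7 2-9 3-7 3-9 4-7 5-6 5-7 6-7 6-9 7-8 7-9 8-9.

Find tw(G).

2

A width-2 tree decomposition is:
Bags: B1 = {2, 7, 9}  B2 = {2, 4, 7}  B3 = {6, 7, 9}  B4 = {5, 6, 7}  B5 = {1, 7, 9}  B6 = {3, 7, 9}  B7 = {7, 8, 9}
Tree: B1–B2, B1–B3, B3–B4, B1–B5, B1–B6, B3–B7
Each bag holds 3 vertices, so the decomposition has width 2, which upper-bounds the treewidth. For the lower bound, the 3 vertices {1, 7, 9} are pairwise adjacent, and any tree decomposition puts a clique entirely inside one bag — forcing width ≥ 2. Hence tw(G) = 2 exactly.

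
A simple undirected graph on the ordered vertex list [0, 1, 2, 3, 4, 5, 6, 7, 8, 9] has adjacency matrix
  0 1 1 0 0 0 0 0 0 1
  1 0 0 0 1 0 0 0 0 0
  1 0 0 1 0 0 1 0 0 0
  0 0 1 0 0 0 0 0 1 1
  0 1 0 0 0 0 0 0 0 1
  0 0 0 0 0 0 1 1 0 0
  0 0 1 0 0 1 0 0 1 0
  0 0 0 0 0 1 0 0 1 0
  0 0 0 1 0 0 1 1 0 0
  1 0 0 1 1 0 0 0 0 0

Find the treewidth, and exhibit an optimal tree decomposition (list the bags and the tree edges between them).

Treewidth 2.
One such decomposition:
Bags: B1 = {1, 4, 9}  B2 = {0, 1, 9}  B3 = {0, 3, 9}  B4 = {0, 2, 3}  B5 = {2, 3, 8}  B6 = {2, 6, 8}  B7 = {6, 7, 8}  B8 = {5, 6, 7}
Tree: B1–B2, B2–B3, B3–B4, B4–B5, B5–B6, B6–B7, B7–B8

The largest bag has 3 vertices, giving width 2; this decomposition certifies tw(G) ≤ 2. For the lower bound, G contains the cycle 4–1–0–9–4, so G is not a forest; only forests have treewidth ≤ 1, hence tw(G) ≥ 2. Therefore the treewidth is 2.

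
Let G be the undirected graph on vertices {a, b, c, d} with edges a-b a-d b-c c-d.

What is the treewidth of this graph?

2

A width-2 tree decomposition is:
Bags: B1 = {b, c, d}  B2 = {a, b, d}
Tree: B1–B2
Each bag holds 3 vertices, so the decomposition has width 2, which upper-bounds the treewidth. For the lower bound, G contains the cycle d–c–b–a–d, so G is not a forest; only forests have treewidth ≤ 1, hence tw(G) ≥ 2. Therefore the treewidth is 2.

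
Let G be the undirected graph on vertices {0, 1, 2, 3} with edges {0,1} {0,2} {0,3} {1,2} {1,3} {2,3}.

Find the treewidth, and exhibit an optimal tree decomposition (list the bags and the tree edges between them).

A single bag containing all 4 vertices is trivially a valid decomposition of width 3. On the other hand G contains the 4-clique {0, 1, 2, 3}. A clique must lie in a single bag of any decomposition, so no decomposition can have width below 3. Combining the bounds, tw(G) = 3.

Treewidth 3.
One such decomposition:
Bags: B1 = {0, 1, 2, 3}
Tree: (single bag)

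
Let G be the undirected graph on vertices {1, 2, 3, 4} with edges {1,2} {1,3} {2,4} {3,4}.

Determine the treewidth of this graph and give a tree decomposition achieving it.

Treewidth 2.
Bags: B1 = {2, 3, 4}  B2 = {1, 2, 3}
Tree: B1–B2

The largest bag has 3 vertices, giving width 2; this decomposition certifies tw(G) ≤ 2. The edges 2–4–3–1–2 form a cycle, so G is not a tree and its treewidth is at least 2. Combining the bounds, tw(G) = 2.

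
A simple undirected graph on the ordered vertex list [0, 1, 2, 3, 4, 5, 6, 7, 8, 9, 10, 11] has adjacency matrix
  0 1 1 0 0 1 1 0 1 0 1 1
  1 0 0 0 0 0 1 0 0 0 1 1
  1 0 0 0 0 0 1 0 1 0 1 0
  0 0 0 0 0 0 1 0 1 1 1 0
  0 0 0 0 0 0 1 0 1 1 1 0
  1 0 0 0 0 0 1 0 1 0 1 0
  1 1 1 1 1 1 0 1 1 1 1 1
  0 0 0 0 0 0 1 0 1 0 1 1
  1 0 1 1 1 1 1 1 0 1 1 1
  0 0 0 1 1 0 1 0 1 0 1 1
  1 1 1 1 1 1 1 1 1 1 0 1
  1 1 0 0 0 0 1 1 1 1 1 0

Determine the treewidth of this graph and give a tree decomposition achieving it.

Treewidth 4.
Bags: B1 = {6, 7, 8, 10, 11}  B2 = {0, 6, 8, 10, 11}  B3 = {6, 8, 9, 10, 11}  B4 = {0, 5, 6, 8, 10}  B5 = {0, 2, 6, 8, 10}  B6 = {0, 1, 6, 10, 11}  B7 = {3, 6, 8, 9, 10}  B8 = {4, 6, 8, 9, 10}
Tree: B1–B2, B1–B3, B2–B4, B4–B5, B2–B6, B3–B7, B7–B8

Each bag holds 5 vertices, so the decomposition has width 4, which upper-bounds the treewidth. On the other hand G contains the 5-clique {0, 2, 6, 8, 10}. A clique must lie in a single bag of any decomposition, so no decomposition can have width below 4. The upper and lower bounds meet at 4, so that is the treewidth.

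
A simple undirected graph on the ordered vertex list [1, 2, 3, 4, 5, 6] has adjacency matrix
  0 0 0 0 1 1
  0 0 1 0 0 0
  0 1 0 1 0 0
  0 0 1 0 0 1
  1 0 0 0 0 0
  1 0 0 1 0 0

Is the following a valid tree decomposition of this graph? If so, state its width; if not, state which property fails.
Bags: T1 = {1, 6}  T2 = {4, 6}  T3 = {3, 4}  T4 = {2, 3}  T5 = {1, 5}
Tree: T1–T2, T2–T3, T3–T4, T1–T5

Vertex coverage: the bags together contain {1, 2, 3, 4, 5, 6}, the full vertex set. Edge coverage: each edge of G has both endpoints in at least one bag. Running intersection: for every vertex, the bags containing it form a connected subtree. All three properties hold, so this is a valid tree decomposition of width max|bag| − 1 = 1, and hence tw(G) ≤ 1.

Yes; width 1.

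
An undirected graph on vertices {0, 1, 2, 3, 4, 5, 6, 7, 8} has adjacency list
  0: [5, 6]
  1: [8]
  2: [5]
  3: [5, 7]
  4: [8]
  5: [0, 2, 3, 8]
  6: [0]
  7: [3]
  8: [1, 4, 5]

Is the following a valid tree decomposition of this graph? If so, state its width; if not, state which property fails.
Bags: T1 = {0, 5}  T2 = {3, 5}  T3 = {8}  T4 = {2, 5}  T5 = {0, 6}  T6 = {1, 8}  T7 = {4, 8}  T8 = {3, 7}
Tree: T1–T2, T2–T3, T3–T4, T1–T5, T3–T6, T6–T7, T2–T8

A tree decomposition must satisfy three properties: every vertex lies in some bag; for every edge, both endpoints lie together in some bag; and for every vertex, the bags containing it form a connected subtree. Here edge (5,8) lies in no bag, so the decomposition is invalid.

No — edge (5,8) lies in no bag.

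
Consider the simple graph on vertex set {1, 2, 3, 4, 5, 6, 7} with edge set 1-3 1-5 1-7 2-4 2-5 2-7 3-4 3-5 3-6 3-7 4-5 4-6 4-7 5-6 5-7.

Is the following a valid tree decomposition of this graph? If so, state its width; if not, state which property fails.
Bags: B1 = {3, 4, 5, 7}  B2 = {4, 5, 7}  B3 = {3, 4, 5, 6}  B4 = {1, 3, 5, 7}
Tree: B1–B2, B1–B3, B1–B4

No — vertex 2 appears in no bag.

A tree decomposition must satisfy three properties: every vertex lies in some bag; for every edge, both endpoints lie together in some bag; and for every vertex, the bags containing it form a connected subtree. Here vertex 2 appears in no bag, so the decomposition is invalid.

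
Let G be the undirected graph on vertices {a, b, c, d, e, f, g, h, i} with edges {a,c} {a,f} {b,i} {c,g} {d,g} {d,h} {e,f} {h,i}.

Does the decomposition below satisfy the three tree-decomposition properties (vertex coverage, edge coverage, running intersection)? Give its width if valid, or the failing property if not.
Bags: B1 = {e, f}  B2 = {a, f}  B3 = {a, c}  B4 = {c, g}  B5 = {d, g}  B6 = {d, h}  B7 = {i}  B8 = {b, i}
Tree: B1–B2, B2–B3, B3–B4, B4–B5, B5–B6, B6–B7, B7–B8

No — edge (h,i) lies in no bag.

A tree decomposition must satisfy three properties: every vertex lies in some bag; for every edge, both endpoints lie together in some bag; and for every vertex, the bags containing it form a connected subtree. Here edge (h,i) lies in no bag, so the decomposition is invalid.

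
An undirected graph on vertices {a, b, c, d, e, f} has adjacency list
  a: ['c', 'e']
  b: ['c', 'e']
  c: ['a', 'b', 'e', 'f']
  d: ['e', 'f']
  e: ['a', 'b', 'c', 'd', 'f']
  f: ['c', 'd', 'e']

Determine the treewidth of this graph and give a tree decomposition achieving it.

Every bag has size at most 3, so the width is 3 − 1 = 2 and tw(G) ≤ 2. Conversely, {d, e, f} is a clique of size 3, and the vertices of any clique must share a bag in every tree decomposition; so some bag has ≥ 3 vertices and tw(G) ≥ 2. Hence tw(G) = 2 exactly.

Treewidth 2.
Bags: B1 = {c, e, f}  B2 = {d, e, f}  B3 = {a, c, e}  B4 = {b, c, e}
Tree: B1–B2, B1–B3, B1–B4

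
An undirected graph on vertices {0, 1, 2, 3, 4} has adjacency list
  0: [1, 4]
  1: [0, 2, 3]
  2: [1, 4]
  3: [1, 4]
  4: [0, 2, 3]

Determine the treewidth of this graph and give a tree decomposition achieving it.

The largest bag has 3 vertices, giving width 2; this decomposition certifies tw(G) ≤ 2. Since 3–4–2–1–3 is a cycle in G, G is not acyclic. Forests are exactly the graphs of treewidth ≤ 1, so tw(G) ≥ 2. Therefore the treewidth is 2.

Treewidth 2.
One such decomposition:
Bags: B1 = {1, 3, 4}  B2 = {1, 2, 4}  B3 = {0, 1, 4}
Tree: B1–B2, B2–B3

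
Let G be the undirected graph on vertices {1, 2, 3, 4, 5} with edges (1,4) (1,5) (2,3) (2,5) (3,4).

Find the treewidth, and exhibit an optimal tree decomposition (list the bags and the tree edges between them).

Each bag holds 3 vertices, so the decomposition has width 2, which upper-bounds the treewidth. Since 2–3–4–1–5–2 is a cycle in G, G is not acyclic. Forests are exactly the graphs of treewidth ≤ 1, so tw(G) ≥ 2. Hence tw(G) = 2 exactly.

Treewidth 2.
One optimal decomposition is:
Bags: B1 = {2, 3, 4}  B2 = {1, 2, 4}  B3 = {1, 2, 5}
Tree: B1–B2, B2–B3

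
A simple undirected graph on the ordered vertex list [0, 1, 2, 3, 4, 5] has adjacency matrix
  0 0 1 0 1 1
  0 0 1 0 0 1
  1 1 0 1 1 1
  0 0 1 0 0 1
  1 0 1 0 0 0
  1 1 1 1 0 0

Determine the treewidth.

2

A width-2 tree decomposition is:
Bags: B1 = {1, 2, 5}  B2 = {0, 2, 5}  B3 = {2, 3, 5}  B4 = {0, 2, 4}
Tree: B1–B2, B1–B3, B2–B4
The largest bag has 3 vertices, giving width 2; this decomposition certifies tw(G) ≤ 2. Conversely, {0, 2, 4} is a clique of size 3, and the vertices of any clique must share a bag in every tree decomposition; so some bag has ≥ 3 vertices and tw(G) ≥ 2. Therefore the treewidth is 2.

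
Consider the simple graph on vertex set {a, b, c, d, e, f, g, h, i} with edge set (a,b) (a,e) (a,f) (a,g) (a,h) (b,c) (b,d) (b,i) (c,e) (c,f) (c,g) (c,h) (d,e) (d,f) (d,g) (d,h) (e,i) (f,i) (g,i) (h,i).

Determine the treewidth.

4

A width-4 tree decomposition is:
Bags: B1 = {a, c, d, h, i}  B2 = {a, c, d, f, i}  B3 = {a, b, c, d, i}  B4 = {a, c, d, g, i}  B5 = {a, c, d, e, i}
Tree: B1–B2, B2–B3, B3–B4, B4–B5
The largest bag has 5 vertices, giving width 4; this decomposition certifies tw(G) ≤ 4. For the lower bound: the 5 vertex sets {a,h}, {d,f}, {b,i}, {c}, {g} are disjoint, each induces a connected subgraph, and every pair is joined by at least one edge of G. Contracting each set to a single vertex therefore yields K_{5} as a minor, and since treewidth is minor-monotone, tw(G) ≥ tw(K_{5}) = 4. Hence tw(G) = 4 exactly.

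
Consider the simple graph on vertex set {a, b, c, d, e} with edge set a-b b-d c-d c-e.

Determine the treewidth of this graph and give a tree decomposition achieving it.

Treewidth 1.
Bags: B1 = {a, b}  B2 = {b, d}  B3 = {c, d}  B4 = {c, e}
Tree: B1–B2, B2–B3, B3–B4

The largest bag has 2 vertices, giving width 1; this decomposition certifies tw(G) ≤ 1. Since G has at least one edge (e.g. a–b), it is not an edgeless graph, so tw(G) ≥ 1. Hence tw(G) = 1 exactly.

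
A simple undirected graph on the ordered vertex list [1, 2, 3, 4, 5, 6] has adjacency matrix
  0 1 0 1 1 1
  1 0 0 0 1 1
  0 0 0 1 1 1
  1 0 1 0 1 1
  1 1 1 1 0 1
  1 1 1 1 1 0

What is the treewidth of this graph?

3

A width-3 tree decomposition is:
Bags: B1 = {1, 4, 5, 6}  B2 = {1, 2, 5, 6}  B3 = {3, 4, 5, 6}
Tree: B1–B2, B1–B3
Each bag holds 4 vertices, so the decomposition has width 3, which upper-bounds the treewidth. For the lower bound, the 4 vertices {1, 2, 5, 6} are pairwise adjacent, and any tree decomposition puts a clique entirely inside one bag — forcing width ≥ 3. Hence tw(G) = 3 exactly.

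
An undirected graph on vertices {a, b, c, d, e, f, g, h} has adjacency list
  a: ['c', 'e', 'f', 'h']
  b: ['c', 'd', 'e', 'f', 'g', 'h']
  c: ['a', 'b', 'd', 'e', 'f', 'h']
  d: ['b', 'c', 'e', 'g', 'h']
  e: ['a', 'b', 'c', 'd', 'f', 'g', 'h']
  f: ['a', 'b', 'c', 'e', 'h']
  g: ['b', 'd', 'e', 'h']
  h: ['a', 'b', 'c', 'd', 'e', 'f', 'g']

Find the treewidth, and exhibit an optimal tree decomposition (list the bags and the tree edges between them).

Treewidth 4.
Bags: B1 = {b, c, e, f, h}  B2 = {b, c, d, e, h}  B3 = {b, d, e, g, h}  B4 = {a, c, e, f, h}
Tree: B1–B2, B2–B3, B1–B4

Every bag has size at most 5, so the width is 5 − 1 = 4 and tw(G) ≤ 4. For the lower bound, the 5 vertices {a, c, e, f, h} are pairwise adjacent, and any tree decomposition puts a clique entirely inside one bag — forcing width ≥ 4. Hence tw(G) = 4 exactly.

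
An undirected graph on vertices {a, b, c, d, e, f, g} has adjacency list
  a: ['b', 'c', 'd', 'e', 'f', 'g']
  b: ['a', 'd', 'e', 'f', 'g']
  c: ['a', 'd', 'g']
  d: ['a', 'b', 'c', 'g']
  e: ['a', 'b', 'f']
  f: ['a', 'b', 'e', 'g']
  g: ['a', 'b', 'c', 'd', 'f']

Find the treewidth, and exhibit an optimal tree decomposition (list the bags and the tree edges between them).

Treewidth 3.
One optimal decomposition is:
Bags: B1 = {a, b, d, g}  B2 = {a, b, f, g}  B3 = {a, b, e, f}  B4 = {a, c, d, g}
Tree: B1–B2, B2–B3, B1–B4

Each bag holds 4 vertices, so the decomposition has width 3, which upper-bounds the treewidth. On the other hand G contains the 4-clique {a, c, d, g}. A clique must lie in a single bag of any decomposition, so no decomposition can have width below 3. Therefore the treewidth is 3.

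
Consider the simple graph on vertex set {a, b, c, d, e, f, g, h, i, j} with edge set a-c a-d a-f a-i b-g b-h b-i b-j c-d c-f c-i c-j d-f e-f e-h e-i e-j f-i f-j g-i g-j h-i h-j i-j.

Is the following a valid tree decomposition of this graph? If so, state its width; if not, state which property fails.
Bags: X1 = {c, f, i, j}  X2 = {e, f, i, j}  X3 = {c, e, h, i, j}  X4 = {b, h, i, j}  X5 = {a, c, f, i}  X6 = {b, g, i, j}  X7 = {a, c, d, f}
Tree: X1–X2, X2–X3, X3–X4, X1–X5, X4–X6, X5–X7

A tree decomposition must satisfy three properties: every vertex lies in some bag; for every edge, both endpoints lie together in some bag; and for every vertex, the bags containing it form a connected subtree. Here bags containing vertex c are not connected in the tree, so the decomposition is invalid.

No — bags containing vertex c are not connected in the tree.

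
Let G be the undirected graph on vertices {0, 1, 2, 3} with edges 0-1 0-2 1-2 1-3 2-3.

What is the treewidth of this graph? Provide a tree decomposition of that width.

Treewidth 2.
One such decomposition:
Bags: B1 = {0, 1, 2}  B2 = {1, 2, 3}
Tree: B1–B2

The largest bag has 3 vertices, giving width 2; this decomposition certifies tw(G) ≤ 2. Conversely, {0, 1, 2} is a clique of size 3, and the vertices of any clique must share a bag in every tree decomposition; so some bag has ≥ 3 vertices and tw(G) ≥ 2. Combining the bounds, tw(G) = 2.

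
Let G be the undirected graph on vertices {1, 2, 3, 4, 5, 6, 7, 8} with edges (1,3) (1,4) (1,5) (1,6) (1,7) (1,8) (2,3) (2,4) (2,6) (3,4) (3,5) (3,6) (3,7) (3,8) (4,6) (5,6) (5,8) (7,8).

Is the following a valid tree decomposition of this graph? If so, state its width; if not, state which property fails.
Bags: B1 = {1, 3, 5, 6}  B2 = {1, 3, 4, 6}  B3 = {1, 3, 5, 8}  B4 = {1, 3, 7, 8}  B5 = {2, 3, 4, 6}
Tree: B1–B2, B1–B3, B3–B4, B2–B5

Yes; width 3.

Vertex coverage: the bags together contain {1, 2, 3, 4, 5, 6, 7, 8}, the full vertex set. Edge coverage: each edge of G has both endpoints in at least one bag. Running intersection: for every vertex, the bags containing it form a connected subtree. All three properties hold, so this is a valid tree decomposition of width max|bag| − 1 = 3, and hence tw(G) ≤ 3.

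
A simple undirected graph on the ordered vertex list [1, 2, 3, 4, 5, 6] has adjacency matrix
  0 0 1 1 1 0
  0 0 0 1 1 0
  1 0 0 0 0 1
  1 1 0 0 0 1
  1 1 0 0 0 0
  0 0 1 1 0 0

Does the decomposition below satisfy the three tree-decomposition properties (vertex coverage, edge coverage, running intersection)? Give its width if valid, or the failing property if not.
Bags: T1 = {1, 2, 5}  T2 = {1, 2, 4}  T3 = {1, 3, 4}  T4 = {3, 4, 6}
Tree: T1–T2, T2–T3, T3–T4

Yes; width 2.

Every vertex of G appears in some bag (union = {1, 2, 3, 4, 5, 6}); every edge is covered by a bag; and for each vertex v the set of bags containing v is connected in the bag tree. The decomposition is therefore valid. The largest bag has 3 vertices, so the width is 2.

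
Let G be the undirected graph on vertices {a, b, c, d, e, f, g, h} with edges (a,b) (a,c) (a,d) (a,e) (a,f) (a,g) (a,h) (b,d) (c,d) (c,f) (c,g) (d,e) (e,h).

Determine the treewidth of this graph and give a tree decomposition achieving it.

Treewidth 2.
Bags: B1 = {a, d, e}  B2 = {a, c, d}  B3 = {a, b, d}  B4 = {a, c, f}  B5 = {a, c, g}  B6 = {a, e, h}
Tree: B1–B2, B2–B3, B2–B4, B2–B5, B1–B6

Each bag holds 3 vertices, so the decomposition has width 2, which upper-bounds the treewidth. On the other hand G contains the 3-clique {a, d, e}. A clique must lie in a single bag of any decomposition, so no decomposition can have width below 2. Hence tw(G) = 2 exactly.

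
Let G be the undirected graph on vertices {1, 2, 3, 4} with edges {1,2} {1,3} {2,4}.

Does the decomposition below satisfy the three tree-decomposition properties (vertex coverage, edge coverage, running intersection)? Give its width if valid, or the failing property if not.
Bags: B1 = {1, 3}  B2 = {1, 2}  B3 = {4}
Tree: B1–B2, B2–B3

No — edge (2,4) lies in no bag.

A tree decomposition must satisfy three properties: every vertex lies in some bag; for every edge, both endpoints lie together in some bag; and for every vertex, the bags containing it form a connected subtree. Here edge (2,4) lies in no bag, so the decomposition is invalid.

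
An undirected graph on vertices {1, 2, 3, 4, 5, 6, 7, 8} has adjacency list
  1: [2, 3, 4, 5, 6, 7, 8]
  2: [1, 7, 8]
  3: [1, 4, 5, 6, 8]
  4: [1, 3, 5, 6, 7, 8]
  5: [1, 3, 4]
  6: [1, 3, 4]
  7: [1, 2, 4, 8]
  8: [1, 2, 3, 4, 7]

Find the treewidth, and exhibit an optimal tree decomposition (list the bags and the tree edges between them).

Treewidth 3.
Bags: B1 = {1, 4, 7, 8}  B2 = {1, 3, 4, 8}  B3 = {1, 3, 4, 5}  B4 = {1, 2, 7, 8}  B5 = {1, 3, 4, 6}
Tree: B1–B2, B2–B3, B1–B4, B2–B5

Every bag has size at most 4, so the width is 4 − 1 = 3 and tw(G) ≤ 3. On the other hand G contains the 4-clique {1, 2, 7, 8}. A clique must lie in a single bag of any decomposition, so no decomposition can have width below 3. Combining the bounds, tw(G) = 3.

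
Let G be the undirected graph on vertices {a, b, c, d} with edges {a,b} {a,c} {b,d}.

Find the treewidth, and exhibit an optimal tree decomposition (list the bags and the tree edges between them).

Treewidth 1.
One such decomposition:
Bags: B1 = {b, d}  B2 = {a, b}  B3 = {a, c}
Tree: B1–B2, B2–B3

The largest bag has 2 vertices, giving width 1; this decomposition certifies tw(G) ≤ 1. Since G has at least one edge (e.g. d–b), it is not an edgeless graph, so tw(G) ≥ 1. Therefore the treewidth is 1.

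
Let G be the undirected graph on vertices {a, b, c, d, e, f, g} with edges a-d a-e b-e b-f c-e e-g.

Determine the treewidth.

A width-1 tree decomposition is:
Bags: B1 = {b, e}  B2 = {c, e}  B3 = {a, e}  B4 = {b, f}  B5 = {e, g}  B6 = {a, d}
Tree: B1–B2, B2–B3, B1–B4, B3–B5, B3–B6
Every bag has size at most 2, so the width is 2 − 1 = 1 and tw(G) ≤ 1. Since G has at least one edge (e.g. e–b), it is not an edgeless graph, so tw(G) ≥ 1. Combining the bounds, tw(G) = 1.

1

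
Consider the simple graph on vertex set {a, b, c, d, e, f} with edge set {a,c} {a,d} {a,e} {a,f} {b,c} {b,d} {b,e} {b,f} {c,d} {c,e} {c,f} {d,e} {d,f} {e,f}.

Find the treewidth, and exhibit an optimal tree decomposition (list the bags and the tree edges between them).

The largest bag has 5 vertices, giving width 4; this decomposition certifies tw(G) ≤ 4. On the other hand G contains the 5-clique {a, c, d, e, f}. A clique must lie in a single bag of any decomposition, so no decomposition can have width below 4. The upper and lower bounds meet at 4, so that is the treewidth.

Treewidth 4.
Bags: B1 = {a, c, d, e, f}  B2 = {b, c, d, e, f}
Tree: B1–B2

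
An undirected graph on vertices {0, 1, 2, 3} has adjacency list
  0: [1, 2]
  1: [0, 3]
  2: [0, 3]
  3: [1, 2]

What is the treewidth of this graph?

A width-2 tree decomposition is:
Bags: B1 = {1, 2, 3}  B2 = {0, 1, 2}
Tree: B1–B2
Each bag holds 3 vertices, so the decomposition has width 2, which upper-bounds the treewidth. Since 2–3–1–0–2 is a cycle in G, G is not acyclic. Forests are exactly the graphs of treewidth ≤ 1, so tw(G) ≥ 2. Hence tw(G) = 2 exactly.

2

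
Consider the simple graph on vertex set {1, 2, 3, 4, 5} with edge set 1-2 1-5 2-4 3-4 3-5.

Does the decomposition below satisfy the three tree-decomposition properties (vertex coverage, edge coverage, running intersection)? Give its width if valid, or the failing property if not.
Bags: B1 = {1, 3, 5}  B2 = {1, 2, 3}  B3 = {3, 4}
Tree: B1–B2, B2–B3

A tree decomposition must satisfy three properties: every vertex lies in some bag; for every edge, both endpoints lie together in some bag; and for every vertex, the bags containing it form a connected subtree. Here edge (2,4) lies in no bag, so the decomposition is invalid.

No — edge (2,4) lies in no bag.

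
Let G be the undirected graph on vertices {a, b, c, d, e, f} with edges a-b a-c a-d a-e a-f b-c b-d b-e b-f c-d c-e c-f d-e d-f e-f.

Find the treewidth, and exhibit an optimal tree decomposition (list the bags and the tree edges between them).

Treewidth 5.
Bags: B1 = {a, b, c, d, e, f}
Tree: (single bag)

With just one bag of size 6, the width is 6 − 1 = 5, so tw(G) ≤ 5. Conversely, {a, b, c, d, e, f} is a clique of size 6, and the vertices of any clique must share a bag in every tree decomposition; so some bag has ≥ 6 vertices and tw(G) ≥ 5. Combining the bounds, tw(G) = 5.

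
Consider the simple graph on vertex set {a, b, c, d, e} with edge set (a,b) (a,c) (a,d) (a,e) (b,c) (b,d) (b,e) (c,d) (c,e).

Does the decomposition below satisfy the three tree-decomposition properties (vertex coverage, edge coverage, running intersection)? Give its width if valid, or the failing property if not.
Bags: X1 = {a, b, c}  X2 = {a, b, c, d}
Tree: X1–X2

No — vertex e appears in no bag.

A tree decomposition must satisfy three properties: every vertex lies in some bag; for every edge, both endpoints lie together in some bag; and for every vertex, the bags containing it form a connected subtree. Here vertex e appears in no bag, so the decomposition is invalid.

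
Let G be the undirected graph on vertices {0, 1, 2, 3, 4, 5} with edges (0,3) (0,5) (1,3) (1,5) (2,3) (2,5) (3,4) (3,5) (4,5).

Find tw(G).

A width-2 tree decomposition is:
Bags: B1 = {2, 3, 5}  B2 = {1, 3, 5}  B3 = {0, 3, 5}  B4 = {3, 4, 5}
Tree: B1–B2, B2–B3, B1–B4
The largest bag has 3 vertices, giving width 2; this decomposition certifies tw(G) ≤ 2. Conversely, {0, 3, 5} is a clique of size 3, and the vertices of any clique must share a bag in every tree decomposition; so some bag has ≥ 3 vertices and tw(G) ≥ 2. Therefore the treewidth is 2.

2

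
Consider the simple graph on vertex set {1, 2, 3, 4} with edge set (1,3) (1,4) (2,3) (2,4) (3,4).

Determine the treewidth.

A width-2 tree decomposition is:
Bags: B1 = {2, 3, 4}  B2 = {1, 3, 4}
Tree: B1–B2
Each bag holds 3 vertices, so the decomposition has width 2, which upper-bounds the treewidth. On the other hand G contains the 3-clique {1, 3, 4}. A clique must lie in a single bag of any decomposition, so no decomposition can have width below 2. Hence tw(G) = 2 exactly.

2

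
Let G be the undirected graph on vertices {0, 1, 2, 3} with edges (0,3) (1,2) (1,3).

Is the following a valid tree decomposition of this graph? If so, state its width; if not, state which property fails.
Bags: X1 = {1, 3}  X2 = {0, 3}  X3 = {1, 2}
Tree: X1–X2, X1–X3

Every vertex of G appears in some bag (union = {0, 1, 2, 3}); every edge is covered by a bag; and for each vertex v the set of bags containing v is connected in the bag tree. The decomposition is therefore valid. The largest bag has 2 vertices, so the width is 1.

Yes; width 1.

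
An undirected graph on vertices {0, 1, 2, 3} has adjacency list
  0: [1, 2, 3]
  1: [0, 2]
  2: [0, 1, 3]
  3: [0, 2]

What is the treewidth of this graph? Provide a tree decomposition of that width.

Treewidth 2.
Bags: B1 = {0, 1, 2}  B2 = {0, 2, 3}
Tree: B1–B2

The largest bag has 3 vertices, giving width 2; this decomposition certifies tw(G) ≤ 2. On the other hand G contains the 3-clique {0, 1, 2}. A clique must lie in a single bag of any decomposition, so no decomposition can have width below 2. Combining the bounds, tw(G) = 2.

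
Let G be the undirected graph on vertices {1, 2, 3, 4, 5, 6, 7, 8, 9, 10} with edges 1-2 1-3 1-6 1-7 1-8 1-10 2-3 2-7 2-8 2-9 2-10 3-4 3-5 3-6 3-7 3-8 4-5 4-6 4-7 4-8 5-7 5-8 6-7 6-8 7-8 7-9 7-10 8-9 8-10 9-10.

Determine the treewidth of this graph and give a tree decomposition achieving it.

Treewidth 4.
One such decomposition:
Bags: B1 = {3, 4, 6, 7, 8}  B2 = {1, 3, 6, 7, 8}  B3 = {3, 4, 5, 7, 8}  B4 = {1, 2, 3, 7, 8}  B5 = {1, 2, 7, 8, 10}  B6 = {2, 7, 8, 9, 10}
Tree: B1–B2, B1–B3, B2–B4, B4–B5, B5–B6

Each bag holds 5 vertices, so the decomposition has width 4, which upper-bounds the treewidth. For the lower bound, the 5 vertices {2, 7, 8, 9, 10} are pairwise adjacent, and any tree decomposition puts a clique entirely inside one bag — forcing width ≥ 4. Hence tw(G) = 4 exactly.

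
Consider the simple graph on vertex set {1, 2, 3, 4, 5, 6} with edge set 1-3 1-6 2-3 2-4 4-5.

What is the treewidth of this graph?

1

A width-1 tree decomposition is:
Bags: B1 = {1, 6}  B2 = {1, 3}  B3 = {2, 3}  B4 = {2, 4}  B5 = {4, 5}
Tree: B1–B2, B2–B3, B3–B4, B4–B5
The largest bag has 2 vertices, giving width 1; this decomposition certifies tw(G) ≤ 1. G has an edge, so its treewidth is at least 1. Combining the bounds, tw(G) = 1.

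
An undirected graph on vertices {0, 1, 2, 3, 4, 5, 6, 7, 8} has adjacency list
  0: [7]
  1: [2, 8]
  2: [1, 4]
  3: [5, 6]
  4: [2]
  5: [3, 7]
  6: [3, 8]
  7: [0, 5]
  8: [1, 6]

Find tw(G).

A width-1 tree decomposition is:
Bags: B1 = {0, 7}  B2 = {5, 7}  B3 = {3, 5}  B4 = {3, 6}  B5 = {6, 8}  B6 = {1, 8}  B7 = {1, 2}  B8 = {2, 4}
Tree: B1–B2, B2–B3, B3–B4, B4–B5, B5–B6, B6–B7, B7–B8
Each bag holds 2 vertices, so the decomposition has width 1, which upper-bounds the treewidth. Since G has at least one edge (e.g. 0–7), it is not an edgeless graph, so tw(G) ≥ 1. Hence tw(G) = 1 exactly.

1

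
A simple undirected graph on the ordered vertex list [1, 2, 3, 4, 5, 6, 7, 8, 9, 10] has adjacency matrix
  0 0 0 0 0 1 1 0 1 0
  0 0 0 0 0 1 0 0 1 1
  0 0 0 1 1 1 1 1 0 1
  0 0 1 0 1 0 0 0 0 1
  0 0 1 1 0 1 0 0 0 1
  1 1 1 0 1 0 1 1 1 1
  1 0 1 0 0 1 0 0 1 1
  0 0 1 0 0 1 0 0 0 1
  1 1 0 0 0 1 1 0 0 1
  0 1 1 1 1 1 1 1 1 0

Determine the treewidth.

A width-3 tree decomposition is:
Bags: B1 = {2, 6, 9, 10}  B2 = {6, 7, 9, 10}  B3 = {1, 6, 7, 9}  B4 = {3, 6, 7, 10}  B5 = {3, 6, 8, 10}  B6 = {3, 5, 6, 10}  B7 = {3, 4, 5, 10}
Tree: B1–B2, B2–B3, B2–B4, B4–B5, B5–B6, B6–B7
Each bag holds 4 vertices, so the decomposition has width 3, which upper-bounds the treewidth. For the lower bound, the 4 vertices {3, 4, 5, 10} are pairwise adjacent, and any tree decomposition puts a clique entirely inside one bag — forcing width ≥ 3. Therefore the treewidth is 3.

3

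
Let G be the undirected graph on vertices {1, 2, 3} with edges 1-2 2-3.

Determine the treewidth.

A width-1 tree decomposition is:
Bags: B1 = {1, 2}  B2 = {2, 3}
Tree: B1–B2
Each bag holds 2 vertices, so the decomposition has width 1, which upper-bounds the treewidth. Since G has at least one edge (e.g. 1–2), it is not an edgeless graph, so tw(G) ≥ 1. The upper and lower bounds meet at 1, so that is the treewidth.

1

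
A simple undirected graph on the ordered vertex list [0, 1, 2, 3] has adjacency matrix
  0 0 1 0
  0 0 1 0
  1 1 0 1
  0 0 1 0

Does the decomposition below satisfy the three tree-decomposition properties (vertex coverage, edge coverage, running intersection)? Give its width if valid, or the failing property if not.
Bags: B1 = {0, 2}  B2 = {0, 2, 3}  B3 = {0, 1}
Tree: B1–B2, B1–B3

No — edge (2,1) lies in no bag.

A tree decomposition must satisfy three properties: every vertex lies in some bag; for every edge, both endpoints lie together in some bag; and for every vertex, the bags containing it form a connected subtree. Here edge (2,1) lies in no bag, so the decomposition is invalid.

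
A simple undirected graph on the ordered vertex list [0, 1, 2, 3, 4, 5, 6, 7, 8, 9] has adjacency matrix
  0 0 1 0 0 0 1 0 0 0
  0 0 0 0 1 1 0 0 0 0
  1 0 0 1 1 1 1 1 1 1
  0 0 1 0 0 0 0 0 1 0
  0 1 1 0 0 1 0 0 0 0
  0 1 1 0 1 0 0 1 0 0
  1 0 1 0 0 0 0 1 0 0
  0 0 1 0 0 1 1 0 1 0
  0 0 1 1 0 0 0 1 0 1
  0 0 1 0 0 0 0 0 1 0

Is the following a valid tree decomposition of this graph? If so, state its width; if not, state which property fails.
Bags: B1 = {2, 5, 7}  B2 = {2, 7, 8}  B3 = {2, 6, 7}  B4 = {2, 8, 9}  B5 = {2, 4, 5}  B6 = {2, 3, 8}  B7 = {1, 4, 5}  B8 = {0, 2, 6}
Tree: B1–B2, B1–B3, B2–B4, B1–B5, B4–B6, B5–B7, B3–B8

Every vertex of G appears in some bag (union = {0, 1, 2, 3, 4, 5, 6, 7, 8, 9}); every edge is covered by a bag; and for each vertex v the set of bags containing v is connected in the bag tree. The decomposition is therefore valid. The largest bag has 3 vertices, so the width is 2.

Yes; width 2.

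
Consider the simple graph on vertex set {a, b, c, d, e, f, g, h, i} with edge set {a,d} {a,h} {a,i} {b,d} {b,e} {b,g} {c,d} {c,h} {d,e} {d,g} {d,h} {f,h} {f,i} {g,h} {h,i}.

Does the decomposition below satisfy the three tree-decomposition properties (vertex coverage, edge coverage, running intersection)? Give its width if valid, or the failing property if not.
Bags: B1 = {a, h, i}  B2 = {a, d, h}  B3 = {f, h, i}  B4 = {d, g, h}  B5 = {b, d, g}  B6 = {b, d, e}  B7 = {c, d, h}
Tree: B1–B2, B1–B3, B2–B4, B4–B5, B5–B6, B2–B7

Every vertex of G appears in some bag (union = {a, b, c, d, e, f, g, h, i}); every edge is covered by a bag; and for each vertex v the set of bags containing v is connected in the bag tree. The decomposition is therefore valid. The largest bag has 3 vertices, so the width is 2.

Yes; width 2.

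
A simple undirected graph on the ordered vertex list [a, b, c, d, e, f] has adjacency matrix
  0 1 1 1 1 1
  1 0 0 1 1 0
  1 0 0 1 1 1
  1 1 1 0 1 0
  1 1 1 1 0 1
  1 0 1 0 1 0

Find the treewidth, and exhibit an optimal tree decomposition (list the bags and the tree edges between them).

Each bag holds 4 vertices, so the decomposition has width 3, which upper-bounds the treewidth. On the other hand G contains the 4-clique {a, c, d, e}. A clique must lie in a single bag of any decomposition, so no decomposition can have width below 3. Combining the bounds, tw(G) = 3.

Treewidth 3.
One optimal decomposition is:
Bags: B1 = {a, b, d, e}  B2 = {a, c, d, e}  B3 = {a, c, e, f}
Tree: B1–B2, B2–B3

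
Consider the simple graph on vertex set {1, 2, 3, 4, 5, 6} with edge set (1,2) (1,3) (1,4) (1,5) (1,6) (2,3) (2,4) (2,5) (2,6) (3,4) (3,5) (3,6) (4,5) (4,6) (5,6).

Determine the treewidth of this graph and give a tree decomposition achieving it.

With just one bag of size 6, the width is 6 − 1 = 5, so tw(G) ≤ 5. For the lower bound, the 6 vertices {1, 2, 3, 4, 5, 6} are pairwise adjacent, and any tree decomposition puts a clique entirely inside one bag — forcing width ≥ 5. Therefore the treewidth is 5.

Treewidth 5.
Bags: B1 = {1, 2, 3, 4, 5, 6}
Tree: (single bag)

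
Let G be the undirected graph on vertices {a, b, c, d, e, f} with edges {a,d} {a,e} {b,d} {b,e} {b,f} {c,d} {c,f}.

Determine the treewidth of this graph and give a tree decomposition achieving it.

Every bag has size at most 3, so the width is 3 − 1 = 2 and tw(G) ≤ 2. Since e–a–d–b–e is a cycle in G, G is not acyclic. Forests are exactly the graphs of treewidth ≤ 1, so tw(G) ≥ 2. Combining the bounds, tw(G) = 2.

Treewidth 2.
Bags: B1 = {a, b, e}  B2 = {a, b, d}  B3 = {b, d, f}  B4 = {c, d, f}
Tree: B1–B2, B2–B3, B3–B4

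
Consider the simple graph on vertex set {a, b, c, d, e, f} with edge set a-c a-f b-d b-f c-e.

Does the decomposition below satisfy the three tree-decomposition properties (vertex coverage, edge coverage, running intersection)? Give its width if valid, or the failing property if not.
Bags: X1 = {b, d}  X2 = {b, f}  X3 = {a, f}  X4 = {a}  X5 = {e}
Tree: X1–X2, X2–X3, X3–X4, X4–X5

A tree decomposition must satisfy three properties: every vertex lies in some bag; for every edge, both endpoints lie together in some bag; and for every vertex, the bags containing it form a connected subtree. Here vertex c appears in no bag, so the decomposition is invalid.

No — vertex c appears in no bag.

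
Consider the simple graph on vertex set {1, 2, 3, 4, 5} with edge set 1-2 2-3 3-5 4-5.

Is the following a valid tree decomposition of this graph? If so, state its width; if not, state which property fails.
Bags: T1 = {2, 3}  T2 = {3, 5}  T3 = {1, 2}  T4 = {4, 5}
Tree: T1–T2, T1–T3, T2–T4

Every vertex of G appears in some bag (union = {1, 2, 3, 4, 5}); every edge is covered by a bag; and for each vertex v the set of bags containing v is connected in the bag tree. The decomposition is therefore valid. The largest bag has 2 vertices, so the width is 1.

Yes; width 1.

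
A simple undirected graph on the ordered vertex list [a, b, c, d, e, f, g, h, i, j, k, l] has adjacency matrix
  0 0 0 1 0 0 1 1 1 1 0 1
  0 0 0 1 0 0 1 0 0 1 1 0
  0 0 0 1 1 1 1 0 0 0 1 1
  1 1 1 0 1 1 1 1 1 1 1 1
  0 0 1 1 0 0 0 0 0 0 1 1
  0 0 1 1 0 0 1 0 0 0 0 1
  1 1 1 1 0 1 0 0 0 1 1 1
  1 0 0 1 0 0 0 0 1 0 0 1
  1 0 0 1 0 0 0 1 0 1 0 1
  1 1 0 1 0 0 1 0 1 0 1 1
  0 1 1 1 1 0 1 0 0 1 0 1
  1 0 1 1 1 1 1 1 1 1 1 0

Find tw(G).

A width-4 tree decomposition is:
Bags: B1 = {c, d, g, k, l}  B2 = {c, d, e, k, l}  B3 = {d, g, j, k, l}  B4 = {b, d, g, j, k}  B5 = {a, d, g, j, l}  B6 = {c, d, f, g, l}  B7 = {a, d, i, j, l}  B8 = {a, d, h, i, l}
Tree: B1–B2, B1–B3, B3–B4, B3–B5, B1–B6, B5–B7, B7–B8
The largest bag has 5 vertices, giving width 4; this decomposition certifies tw(G) ≤ 4. On the other hand G contains the 5-clique {a, d, g, j, l}. A clique must lie in a single bag of any decomposition, so no decomposition can have width below 4. Therefore the treewidth is 4.

4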